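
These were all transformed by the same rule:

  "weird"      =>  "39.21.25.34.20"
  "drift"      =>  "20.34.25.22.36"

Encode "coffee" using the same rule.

19.31.22.22.21.21

Each letter is replaced by its alphabet position (a=1..z=26) + 16.
Applying it to coffee: c=3→19, o=15→31, f=6→22, f=6→22, e=5→21, e=5→21.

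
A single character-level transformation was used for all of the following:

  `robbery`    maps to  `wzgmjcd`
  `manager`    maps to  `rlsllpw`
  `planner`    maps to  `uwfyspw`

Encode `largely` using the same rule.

qlwrjwd

The shifts repeat in a cycle of length 2: positions 0,1,… shift by +5, +11, then the pattern repeats.
On largely: l+5=q, a+11=l, r+5=w, g+11=r, e+5=j, l+11=w, y+5=d.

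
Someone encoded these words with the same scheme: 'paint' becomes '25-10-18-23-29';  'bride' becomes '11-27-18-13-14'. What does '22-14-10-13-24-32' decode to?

meadow

Each letter is replaced by its alphabet position (a=1..z=26) + 9.
Decoding 22-14-10-13-24-32: 22→(22−9)÷1=13=m, 14→(14−9)÷1=5=e, 10→(10−9)÷1=1=a, 13→(13−9)÷1=4=d, 24→(24−9)÷1=15=o, 32→(32−9)÷1=23=w.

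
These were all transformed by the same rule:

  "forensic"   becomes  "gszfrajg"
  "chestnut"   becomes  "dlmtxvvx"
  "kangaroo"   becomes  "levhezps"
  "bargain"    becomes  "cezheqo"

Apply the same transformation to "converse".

It's a Vigenère-style cipher with numeric key [1,4,8]: position i shifts by key[i mod 3].
On converse: c+1=d, o+4=s, n+8=v, v+1=w, e+4=i, r+8=z, s+1=t, e+4=i.

dsvwizti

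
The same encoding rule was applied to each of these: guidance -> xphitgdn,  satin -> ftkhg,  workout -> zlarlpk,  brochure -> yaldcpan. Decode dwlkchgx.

g(6)→x(23) and u(20)→p(15) fit y≡5x+19 (mod 26); the inverse of 5 mod 26 is 21. This is an affine cipher: with a=0,…,z=25, each position x becomes (5x+19) mod 26.
Reversing it on dwlkchgx: d(3)→21·(3−19)≡2=c; w(22)→21·(22−19)≡11=l; l(11)→21·(11−19)≡14=o; k(10)→21·(10−19)≡19=t; c(2)→21·(2−19)≡7=h; h(7)→21·(7−19)≡8=i; g(6)→21·(6−19)≡13=n; x(23)→21·(23−19)≡6=g (all mod 26).

clothing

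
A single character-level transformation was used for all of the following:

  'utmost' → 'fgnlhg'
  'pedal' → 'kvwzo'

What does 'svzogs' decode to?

Each pair mirrors across the alphabet (u↔f, t↔g, m↔n): positions sum to 25. Each letter is replaced by its mirror in the alphabet: a↔z, b↔y, c↔x, and so on (the Atbash cipher).
Decoding svzogs: s↔h, v↔e, z↔a, o↔l, g↔t, s↔h.

health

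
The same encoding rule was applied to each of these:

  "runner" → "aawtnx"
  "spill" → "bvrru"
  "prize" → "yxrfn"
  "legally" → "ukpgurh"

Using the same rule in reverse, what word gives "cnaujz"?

Shifts by position in runner: pos 0: r→a (+9), pos 1: u→a (+6), pos 2: n→w (+9), pos 3: n→t (+6) — repeating every 2. It's a Vigenère-style cipher with numeric key [9,6]: position i shifts by key[i mod 2].
Reversing it on cnaujz: c−9=t, n−6=h, a−9=r, u−6=o, j−9=a, z−6=t.

throat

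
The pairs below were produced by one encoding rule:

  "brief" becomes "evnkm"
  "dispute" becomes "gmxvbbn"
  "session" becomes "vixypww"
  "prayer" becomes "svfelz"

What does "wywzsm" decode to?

In brief: b→e is +3, r→v is +4, i→n is +5, e→k is +6 — the shift increases by 1 each position. The shift increases by 1 at each position, starting from +3: 3, 4, 5, ….
Decoding wywzsm: w−3=t, y−4=u, w−5=r, z−6=t, s−7=l, m−8=e.

turtle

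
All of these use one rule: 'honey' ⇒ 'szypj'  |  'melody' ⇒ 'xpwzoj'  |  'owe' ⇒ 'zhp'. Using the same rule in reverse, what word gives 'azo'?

Compare letters: h→s is +11, o→z is +11, n→y is +11 — a constant shift. Each letter is shifted forward by 11 in the alphabet (a Caesar shift of +11).
Reversing it on azo: a−11=p, z−11=o, o−11=d.

pod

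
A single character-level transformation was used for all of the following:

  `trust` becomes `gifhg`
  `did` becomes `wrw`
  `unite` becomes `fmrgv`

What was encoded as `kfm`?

pun

Each pair mirrors across the alphabet (t↔g, r↔i, u↔f): positions sum to 25. Letters are reflected about the middle of the alphabet (position → 25−position): Atbash.
Decoding kfm: k↔p, f↔u, m↔n.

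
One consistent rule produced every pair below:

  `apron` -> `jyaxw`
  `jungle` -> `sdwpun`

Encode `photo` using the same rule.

yqxcx

Compare letters: a→j is +9, p→y is +9, r→a is +9 — a constant shift. Each letter is shifted forward by 9 in the alphabet (a Caesar shift of +9).
Applying it to photo: p+9=y, h+9=q, o+9=x, t+9=c, o+9=x.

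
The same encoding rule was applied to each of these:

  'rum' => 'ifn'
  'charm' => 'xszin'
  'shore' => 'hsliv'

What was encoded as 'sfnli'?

Each pair mirrors across the alphabet (r↔i, u↔f, m↔n): positions sum to 25. This is the alphabet-reversal cipher (Atbash): a becomes z, b becomes y, etc.
Undoing it on sfnli: s↔h, f↔u, n↔m, l↔o, i↔r.

humor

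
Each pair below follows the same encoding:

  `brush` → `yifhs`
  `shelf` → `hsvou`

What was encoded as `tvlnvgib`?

Each pair mirrors across the alphabet (b↔y, r↔i, u↔f): positions sum to 25. Each letter is replaced by its mirror in the alphabet: a↔z, b↔y, c↔x, and so on (the Atbash cipher).
Decoding tvlnvgib: t↔g, v↔e, l↔o, n↔m, v↔e, g↔t, i↔r, b↔y.

geometry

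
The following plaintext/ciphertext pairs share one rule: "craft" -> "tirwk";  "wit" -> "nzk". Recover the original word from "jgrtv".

Compare letters: c→t is +17, r→i is +17, a→r is +17 — a constant shift. Every letter moves 17 places later in the alphabet, wrapping around z→a.
Undoing it on jgrtv: j−17=s, g−17=p, r−17=a, t−17=c, v−17=e.

space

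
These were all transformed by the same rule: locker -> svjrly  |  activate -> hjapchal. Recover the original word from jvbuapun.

Compare letters: l→s is +7, o→v is +7, c→j is +7 — a constant shift. This is a Caesar cipher with shift 7.
Undoing it on jvbuapun: j−7=c, v−7=o, b−7=u, u−7=n, a−7=t, p−7=i, u−7=n, n−7=g.

counting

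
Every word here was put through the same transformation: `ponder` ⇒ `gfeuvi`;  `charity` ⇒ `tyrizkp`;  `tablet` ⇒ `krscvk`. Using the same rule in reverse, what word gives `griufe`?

pardon

Compare letters: p→g is +17, o→f is +17, n→e is +17 — a constant shift. It's a constant shift of +17 (ROT17).
Reversing it on griufe: g−17=p, r−17=a, i−17=r, u−17=d, f−17=o, e−17=n.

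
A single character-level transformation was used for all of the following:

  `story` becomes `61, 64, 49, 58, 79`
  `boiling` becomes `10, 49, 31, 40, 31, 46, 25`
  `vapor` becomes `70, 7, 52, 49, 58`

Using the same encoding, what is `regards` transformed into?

The formula is n = 3×(alphabet index, a=1) + 4.
For regards: r=18→58, e=5→19, g=7→25, a=1→7, r=18→58, d=4→16, s=19→61.

58, 19, 25, 7, 58, 16, 61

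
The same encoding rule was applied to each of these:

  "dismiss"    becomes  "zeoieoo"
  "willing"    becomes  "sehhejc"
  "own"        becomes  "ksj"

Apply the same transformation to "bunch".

xqjyd

Each letter is shifted forward by 22 in the alphabet (a Caesar shift of +22).
Applying it to bunch: b+22=x, u+22=q, n+22=j, c+22=y, h+22=d.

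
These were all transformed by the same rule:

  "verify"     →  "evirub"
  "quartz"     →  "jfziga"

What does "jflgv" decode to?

Each pair mirrors across the alphabet (v↔e, e↔v, r↔i): positions sum to 25. Letters are reflected about the middle of the alphabet (position → 25−position): Atbash.
Undoing it on jflgv: j↔q, f↔u, l↔o, g↔t, v↔e.

quote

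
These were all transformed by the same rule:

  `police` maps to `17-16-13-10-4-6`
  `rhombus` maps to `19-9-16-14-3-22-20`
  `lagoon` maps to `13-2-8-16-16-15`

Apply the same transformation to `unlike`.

p is letter #16 and maps to 17: an offset of 1. Each letter is replaced by its alphabet position (a=1..z=26) + 1.
On unlike: u=21→22, n=14→15, l=12→13, i=9→10, k=11→12, e=5→6.

22-15-13-10-12-6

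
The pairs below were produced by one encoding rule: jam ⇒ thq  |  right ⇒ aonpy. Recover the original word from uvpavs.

lotion

The word is reversed, then every letter is shifted forward by 7.
Reversing it on uvpavs: shift back: u−7=n, v−7=o, p−7=i, a−7=t, v−7=o, s−7=l → noitol; then reverse → lotion.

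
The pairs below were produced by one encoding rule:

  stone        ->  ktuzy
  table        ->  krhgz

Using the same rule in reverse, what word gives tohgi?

cabin

The output letters match the input read backwards, each shifted +6: stone reversed is enots. Two steps: reverse the string, then apply a Caesar shift of +6.
Decoding tohgi: shift back: t−6=n, o−6=i, h−6=b, g−6=a, i−6=c → nibac; then reverse → cabin.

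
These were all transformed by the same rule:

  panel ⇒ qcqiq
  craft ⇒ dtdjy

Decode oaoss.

In panel: p→q is +1, a→c is +2, n→q is +3, e→i is +4 — the shift increases by 1 each position. Each letter shifts forward by (position + 1), i.e. 1, 2, 3, … — the shift grows by one for each successive letter.
Undoing it on oaoss: o−1=n, a−2=y, o−3=l, s−4=o, s−5=n.

nylon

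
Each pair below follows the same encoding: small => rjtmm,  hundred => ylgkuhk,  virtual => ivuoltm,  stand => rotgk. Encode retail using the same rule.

s(18)→r(17) and m(12)→j(9) fit y≡23x+19 (mod 26); the inverse of 23 mod 26 is 17. This is an affine cipher: with a=0,…,z=25, each position x becomes (23x+19) mod 26.
On retail: r(17)→23·17+19≡20=u; e(4)→23·4+19≡7=h; t(19)→23·19+19≡14=o; a(0)→23·0+19≡19=t; i(8)→23·8+19≡21=v; l(11)→23·11+19≡12=m (all mod 26).

uhotvm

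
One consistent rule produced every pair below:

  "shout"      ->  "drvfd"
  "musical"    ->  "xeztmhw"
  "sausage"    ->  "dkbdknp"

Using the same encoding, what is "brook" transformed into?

A repeating key of period 3 is used — shifts +11, +10, +7 over and over.
For brook: b+11=m, r+10=b, o+7=v, o+11=z, k+10=u.

mbvzu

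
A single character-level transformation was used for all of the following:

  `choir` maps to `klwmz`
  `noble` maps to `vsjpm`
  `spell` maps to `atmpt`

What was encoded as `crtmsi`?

unlike

Shifts by position in choir: pos 0: c→k (+8), pos 1: h→l (+4), pos 2: o→w (+8), pos 3: i→m (+4) — repeating every 2. It's a Vigenère-style cipher with numeric key [8,4]: position i shifts by key[i mod 2].
Reversing it on crtmsi: c−8=u, r−4=n, t−8=l, m−4=i, s−8=k, i−4=e.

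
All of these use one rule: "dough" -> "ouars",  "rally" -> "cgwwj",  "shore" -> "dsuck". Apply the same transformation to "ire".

The shift depends on letter class: consonant d→o is +11, but vowel o→u is +6. The rule splits by letter class: vowels +6, consonants +11.
For ire: i(vowel)+6=o, r(cons)+11=c, e(vowel)+6=k.

ock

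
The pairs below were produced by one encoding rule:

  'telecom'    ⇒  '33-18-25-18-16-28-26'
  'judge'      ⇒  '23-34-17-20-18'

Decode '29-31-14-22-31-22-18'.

prairie

t is letter #20 and maps to 33: an offset of 13. Letters become their 1-based position plus 13 (so a→14, b→15, …).
Undoing it on 29-31-14-22-31-22-18: 29→(29−13)÷1=16=p, 31→(31−13)÷1=18=r, 14→(14−13)÷1=1=a, 22→(22−13)÷1=9=i, 31→(31−13)÷1=18=r, 22→(22−13)÷1=9=i, 18→(18−13)÷1=5=e.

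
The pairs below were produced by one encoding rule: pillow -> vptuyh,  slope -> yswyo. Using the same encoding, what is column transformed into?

In pillow: p→v is +6, i→p is +7, l→t is +8, l→u is +9 — the shift increases by 1 each position. Letter i (0-indexed) is shifted by i+6, so successive shifts are 6, 7, 8, ….
Applying it to column: c+6=i, o+7=v, l+8=t, u+9=d, m+10=w, n+11=y.

ivtdwy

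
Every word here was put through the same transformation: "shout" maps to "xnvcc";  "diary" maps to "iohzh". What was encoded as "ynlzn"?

Letter i (0-indexed) is shifted by i+5, so successive shifts are 5, 6, 7, ….
Reversing it on ynlzn: y−5=t, n−6=h, l−7=e, z−8=r, n−9=e.

there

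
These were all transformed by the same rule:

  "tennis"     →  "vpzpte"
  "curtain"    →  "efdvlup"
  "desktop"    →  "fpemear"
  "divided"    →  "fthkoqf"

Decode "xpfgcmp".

veteran

Shifts by position in tennis: pos 0: t→v (+2), pos 1: e→p (+11), pos 2: n→z (+12), pos 3: n→p (+2), pos 4: i→t (+11), pos 5: s→e (+12) — repeating every 3. It's a Vigenère-style cipher with numeric key [2,11,12]: position i shifts by key[i mod 3].
Decoding xpfgcmp: x−2=v, p−11=e, f−12=t, g−2=e, c−11=r, m−12=a, p−2=n.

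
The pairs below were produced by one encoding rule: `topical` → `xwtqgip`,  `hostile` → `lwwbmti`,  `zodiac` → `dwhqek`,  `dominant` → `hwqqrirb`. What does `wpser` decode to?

shown

It's a Vigenère-style cipher with numeric key [4,8]: position i shifts by key[i mod 2].
Reversing it on wpser: w−4=s, p−8=h, s−4=o, e−8=w, r−4=n.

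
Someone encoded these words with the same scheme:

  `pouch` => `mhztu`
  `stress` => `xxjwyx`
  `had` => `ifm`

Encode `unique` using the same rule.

jzvnsz

Two steps: reverse the string, then apply a Caesar shift of +5.
Applying it to unique: reverse → euqinu; then shift: e+5=j, u+5=z, q+5=v, i+5=n, n+5=s, u+5=z.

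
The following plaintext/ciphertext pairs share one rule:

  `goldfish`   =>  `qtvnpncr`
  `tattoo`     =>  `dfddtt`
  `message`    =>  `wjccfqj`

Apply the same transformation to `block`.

Vowels shift forward by 5 and consonants shift forward by 10.
Applying it to block: b(cons)+10=l, l(cons)+10=v, o(vowel)+5=t, c(cons)+10=m, k(cons)+10=u.

lvtmu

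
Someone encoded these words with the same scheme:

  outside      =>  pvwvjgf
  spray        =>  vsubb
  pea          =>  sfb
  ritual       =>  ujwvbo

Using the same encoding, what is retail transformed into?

ufwbjo

The shift depends on letter class: consonant t→w is +3, but vowel o→p is +1. The rule splits by letter class: vowels +1, consonants +3.
For retail: r(cons)+3=u, e(vowel)+1=f, t(cons)+3=w, a(vowel)+1=b, i(vowel)+1=j, l(cons)+3=o.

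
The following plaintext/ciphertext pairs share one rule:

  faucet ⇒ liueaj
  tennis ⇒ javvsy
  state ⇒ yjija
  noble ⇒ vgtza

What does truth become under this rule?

jnujh

f(5)→l(11) and a(0)→i(8) fit y≡11x+8 (mod 26); the inverse of 11 mod 26 is 19. This is an affine cipher: with a=0,…,z=25, each position x becomes (11x+8) mod 26.
On truth: t(19)→11·19+8≡9=j; r(17)→11·17+8≡13=n; u(20)→11·20+8≡20=u; t(19)→11·19+8≡9=j; h(7)→11·7+8≡7=h (all mod 26).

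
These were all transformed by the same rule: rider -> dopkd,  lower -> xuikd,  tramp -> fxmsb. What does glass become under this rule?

srmye

Shifts by position in rider: pos 0: r→d (+12), pos 1: i→o (+6), pos 2: d→p (+12), pos 3: e→k (+6) — repeating every 2. It's a Vigenère-style cipher with numeric key [12,6]: position i shifts by key[i mod 2].
For glass: g+12=s, l+6=r, a+12=m, s+6=y, s+12=e.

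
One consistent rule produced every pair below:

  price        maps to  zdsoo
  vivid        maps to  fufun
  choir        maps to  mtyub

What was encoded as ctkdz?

sharp

Shifts by position in price: pos 0: p→z (+10), pos 1: r→d (+12), pos 2: i→s (+10), pos 3: c→o (+12) — repeating every 2. It's a Vigenère-style cipher with numeric key [10,12]: position i shifts by key[i mod 2].
Decoding ctkdz: c−10=s, t−12=h, k−10=a, d−12=r, z−10=p.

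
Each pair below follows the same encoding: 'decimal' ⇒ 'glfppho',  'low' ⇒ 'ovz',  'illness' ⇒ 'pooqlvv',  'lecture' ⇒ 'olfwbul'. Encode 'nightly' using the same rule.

Two shifts are in play — +7 for a/e/i/o/u, +3 for every other letter.
For nightly: n(cons)+3=q, i(vowel)+7=p, g(cons)+3=j, h(cons)+3=k, t(cons)+3=w, l(cons)+3=o, y(cons)+3=b.

qpjkwob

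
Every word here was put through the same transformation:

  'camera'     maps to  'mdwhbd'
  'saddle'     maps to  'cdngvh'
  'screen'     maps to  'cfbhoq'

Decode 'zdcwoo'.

Shifts by position in camera: pos 0: c→m (+10), pos 1: a→d (+3), pos 2: m→w (+10), pos 3: e→h (+3) — repeating every 2. The shifts repeat in a cycle of length 2: positions 0,1,… shift by +10, +3, then the pattern repeats.
Reversing it on zdcwoo: z−10=p, d−3=a, c−10=s, w−3=t, o−10=e, o−3=l.

pastel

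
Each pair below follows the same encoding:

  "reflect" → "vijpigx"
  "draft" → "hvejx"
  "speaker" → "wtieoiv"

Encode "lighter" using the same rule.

Compare letters: r→v is +4, e→i is +4, f→j is +4 — a constant shift. This is a Caesar cipher with shift 4.
For lighter: l+4=p, i+4=m, g+4=k, h+4=l, t+4=x, e+4=i, r+4=v.

pmklxiv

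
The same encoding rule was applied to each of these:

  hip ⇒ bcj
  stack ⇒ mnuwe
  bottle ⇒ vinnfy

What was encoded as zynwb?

fetch

This is a Caesar cipher with shift 20.
Reversing it on zynwb: z−20=f, y−20=e, n−20=t, w−20=c, b−20=h.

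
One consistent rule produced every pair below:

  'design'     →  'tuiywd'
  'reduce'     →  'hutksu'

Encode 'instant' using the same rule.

Compare letters: d→t is +16, e→u is +16, s→i is +16 — a constant shift. Each letter is shifted forward by 16 in the alphabet (a Caesar shift of +16).
For instant: i+16=y, n+16=d, s+16=i, t+16=j, a+16=q, n+16=d, t+16=j.

ydijqdj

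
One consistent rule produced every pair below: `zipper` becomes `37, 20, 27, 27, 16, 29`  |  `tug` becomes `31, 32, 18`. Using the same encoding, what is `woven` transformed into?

34, 26, 33, 16, 25

z is letter #26 and maps to 37: an offset of 11. The number is (letter's place in the alphabet, a=1) + 11.
Applying it to woven: w=23→34, o=15→26, v=22→33, e=5→16, n=14→25.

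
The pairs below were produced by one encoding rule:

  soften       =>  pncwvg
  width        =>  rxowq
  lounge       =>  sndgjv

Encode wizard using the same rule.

rxmtio

s(18)→p(15) and o(14)→n(13) fit y≡7x+19 (mod 26); the inverse of 7 mod 26 is 15. Each letter's alphabet position (a=0..z=25) is mapped through 7·x+19 mod 26 — an affine cipher.
For wizard: w(22)→7·22+19≡17=r; i(8)→7·8+19≡23=x; z(25)→7·25+19≡12=m; a(0)→7·0+19≡19=t; r(17)→7·17+19≡8=i; d(3)→7·3+19≡14=o (all mod 26).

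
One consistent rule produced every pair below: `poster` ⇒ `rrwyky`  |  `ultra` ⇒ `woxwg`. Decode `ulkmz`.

sight

In poster: p→r is +2, o→r is +3, s→w is +4, t→y is +5 — the shift increases by 1 each position. Each letter shifts forward by (position + 2), i.e. 2, 3, 4, … — the shift grows by one for each successive letter.
Reversing it on ulkmz: u−2=s, l−3=i, k−4=g, m−5=h, z−6=t.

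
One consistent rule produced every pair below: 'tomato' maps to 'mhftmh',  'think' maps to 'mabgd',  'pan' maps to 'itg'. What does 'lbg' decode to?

sin

Compare letters: t→m is +19, o→h is +19, m→f is +19 — a constant shift. It's a constant shift of +19 (ROT19).
Reversing it on lbg: l−19=s, b−19=i, g−19=n.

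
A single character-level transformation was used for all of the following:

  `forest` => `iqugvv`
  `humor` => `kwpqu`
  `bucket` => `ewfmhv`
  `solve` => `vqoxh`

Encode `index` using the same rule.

A repeating key of period 2 is used — shifts +3, +2 over and over.
Applying it to index: i+3=l, n+2=p, d+3=g, e+2=g, x+3=a.

lpgga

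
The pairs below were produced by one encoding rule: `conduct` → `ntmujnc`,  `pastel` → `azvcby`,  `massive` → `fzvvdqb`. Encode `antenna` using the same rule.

c(2)→n(13) and o(14)→t(19) fit y≡7x+25 (mod 26); the inverse of 7 mod 26 is 15. Treating letters as 0–25, the rule is x ↦ 7x + 25 (mod 26).
On antenna: a(0)→7·0+25≡25=z; n(13)→7·13+25≡12=m; t(19)→7·19+25≡2=c; e(4)→7·4+25≡1=b; n(13)→7·13+25≡12=m; n(13)→7·13+25≡12=m; a(0)→7·0+25≡25=z (all mod 26).

zmcbmmz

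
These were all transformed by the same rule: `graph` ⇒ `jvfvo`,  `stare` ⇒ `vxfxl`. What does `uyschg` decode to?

runway

In graph: g→j is +3, r→v is +4, a→f is +5, p→v is +6 — the shift increases by 1 each position. Each letter shifts forward by (position + 3), i.e. 3, 4, 5, … — the shift grows by one for each successive letter.
Reversing it on uyschg: u−3=r, y−4=u, s−5=n, c−6=w, h−7=a, g−8=y.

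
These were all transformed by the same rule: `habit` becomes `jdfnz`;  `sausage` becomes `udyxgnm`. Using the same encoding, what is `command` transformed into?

erqrgul

In habit: h→j is +2, a→d is +3, b→f is +4, i→n is +5 — the shift increases by 1 each position. Letter i (0-indexed) is shifted by i+2, so successive shifts are 2, 3, 4, ….
For command: c+2=e, o+3=r, m+4=q, m+5=r, a+6=g, n+7=u, d+8=l.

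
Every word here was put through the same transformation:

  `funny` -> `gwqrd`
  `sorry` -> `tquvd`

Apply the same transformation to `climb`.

dnlqg

Each letter shifts forward by (position + 1), i.e. 1, 2, 3, … — the shift grows by one for each successive letter.
Applying it to climb: c+1=d, l+2=n, i+3=l, m+4=q, b+5=g.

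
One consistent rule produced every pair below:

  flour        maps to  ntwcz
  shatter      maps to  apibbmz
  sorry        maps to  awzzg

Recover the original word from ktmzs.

clerk

This is a Caesar cipher with shift 8.
Decoding ktmzs: k−8=c, t−8=l, m−8=e, z−8=r, s−8=k.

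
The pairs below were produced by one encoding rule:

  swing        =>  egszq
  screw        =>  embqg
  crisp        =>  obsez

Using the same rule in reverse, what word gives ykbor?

march

Shifts by position in swing: pos 0: s→e (+12), pos 1: w→g (+10), pos 2: i→s (+10), pos 3: n→z (+12), pos 4: g→q (+10) — repeating every 3. It's a Vigenère-style cipher with numeric key [12,10,10]: position i shifts by key[i mod 3].
Decoding ykbor: y−12=m, k−10=a, b−10=r, o−12=c, r−10=h.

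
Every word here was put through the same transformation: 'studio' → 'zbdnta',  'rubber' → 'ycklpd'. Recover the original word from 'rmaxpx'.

In studio: s→z is +7, t→b is +8, u→d is +9, d→n is +10 — the shift increases by 1 each position. Letter i (0-indexed) is shifted by i+7, so successive shifts are 7, 8, 9, ….
Reversing it on rmaxpx: r−7=k, m−8=e, a−9=r, x−10=n, p−11=e, x−12=l.

kernel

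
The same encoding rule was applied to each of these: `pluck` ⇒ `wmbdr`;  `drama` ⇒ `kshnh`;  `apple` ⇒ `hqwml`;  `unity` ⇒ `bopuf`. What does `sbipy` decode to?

Shifts by position in pluck: pos 0: p→w (+7), pos 1: l→m (+1), pos 2: u→b (+7), pos 3: c→d (+1) — repeating every 2. It's a Vigenère-style cipher with numeric key [7,1]: position i shifts by key[i mod 2].
Reversing it on sbipy: s−7=l, b−1=a, i−7=b, p−1=o, y−7=r.

labor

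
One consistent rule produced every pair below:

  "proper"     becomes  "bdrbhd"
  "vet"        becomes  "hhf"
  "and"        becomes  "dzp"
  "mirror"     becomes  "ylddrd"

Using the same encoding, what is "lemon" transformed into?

The shift depends on letter class: consonant p→b is +12, but vowel o→r is +3. Vowels shift forward by 3 and consonants shift forward by 12.
Applying it to lemon: l(cons)+12=x, e(vowel)+3=h, m(cons)+12=y, o(vowel)+3=r, n(cons)+12=z.

xhyrz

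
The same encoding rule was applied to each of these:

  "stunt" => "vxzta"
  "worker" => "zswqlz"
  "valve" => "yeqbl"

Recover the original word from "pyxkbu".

museum

In stunt: s→v is +3, t→x is +4, u→z is +5, n→t is +6 — the shift increases by 1 each position. The shift increases by 1 at each position, starting from +3: 3, 4, 5, ….
Undoing it on pyxkbu: p−3=m, y−4=u, x−5=s, k−6=e, b−7=u, u−8=m.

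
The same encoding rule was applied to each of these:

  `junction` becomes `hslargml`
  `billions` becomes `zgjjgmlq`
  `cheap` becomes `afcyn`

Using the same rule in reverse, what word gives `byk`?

Compare letters: j→h is +24, u→s is +24, n→l is +24 — a constant shift. It's a constant shift of +24 (ROT24).
Undoing it on byk: b−24=d, y−24=a, k−24=m.

dam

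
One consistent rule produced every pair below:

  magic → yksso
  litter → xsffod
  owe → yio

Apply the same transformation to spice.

ebsoo

The shift depends on letter class: consonant m→y is +12, but vowel a→k is +10. Vowels shift forward by 10 and consonants shift forward by 12.
On spice: s(cons)+12=e, p(cons)+12=b, i(vowel)+10=s, c(cons)+12=o, e(vowel)+10=o.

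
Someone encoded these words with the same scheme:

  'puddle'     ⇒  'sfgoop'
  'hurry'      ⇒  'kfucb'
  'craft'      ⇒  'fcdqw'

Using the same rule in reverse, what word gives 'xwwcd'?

ultra

Shifts by position in puddle: pos 0: p→s (+3), pos 1: u→f (+11), pos 2: d→g (+3), pos 3: d→o (+11) — repeating every 2. A repeating key of period 2 is used — shifts +3, +11 over and over.
Decoding xwwcd: x−3=u, w−11=l, w−3=t, c−11=r, d−3=a.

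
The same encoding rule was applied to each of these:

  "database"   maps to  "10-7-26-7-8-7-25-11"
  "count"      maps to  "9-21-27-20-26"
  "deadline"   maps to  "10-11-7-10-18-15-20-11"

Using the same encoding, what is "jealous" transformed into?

16-11-7-18-21-27-25

The number is (letter's place in the alphabet, a=1) + 6.
On jealous: j=10→16, e=5→11, a=1→7, l=12→18, o=15→21, u=21→27, s=19→25.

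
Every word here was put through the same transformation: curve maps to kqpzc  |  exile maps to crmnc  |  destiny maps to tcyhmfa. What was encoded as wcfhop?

mentor

c(2)→k(10) and u(20)→q(16) fit y≡9x+18 (mod 26); the inverse of 9 mod 26 is 3. Each letter's alphabet position (a=0..z=25) is mapped through 9·x+18 mod 26 — an affine cipher.
Undoing it on wcfhop: w(22)→3·(22−18)≡12=m; c(2)→3·(2−18)≡4=e; f(5)→3·(5−18)≡13=n; h(7)→3·(7−18)≡19=t; o(14)→3·(14−18)≡14=o; p(15)→3·(15−18)≡17=r (all mod 26).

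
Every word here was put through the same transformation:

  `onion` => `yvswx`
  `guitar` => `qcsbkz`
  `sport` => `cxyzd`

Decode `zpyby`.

photo

Shifts by position in onion: pos 0: o→y (+10), pos 1: n→v (+8), pos 2: i→s (+10), pos 3: o→w (+8) — repeating every 2. The shifts repeat in a cycle of length 2: positions 0,1,… shift by +10, +8, then the pattern repeats.
Undoing it on zpyby: z−10=p, p−8=h, y−10=o, b−8=t, y−10=o.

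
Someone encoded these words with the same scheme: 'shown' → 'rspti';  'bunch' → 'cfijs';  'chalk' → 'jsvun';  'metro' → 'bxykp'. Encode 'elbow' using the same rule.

xucpt

s(18)→r(17) and h(7)→s(18) fit y≡7x+21 (mod 26); the inverse of 7 mod 26 is 15. Treating letters as 0–25, the rule is x ↦ 7x + 21 (mod 26).
Applying it to elbow: e(4)→7·4+21≡23=x; l(11)→7·11+21≡20=u; b(1)→7·1+21≡2=c; o(14)→7·14+21≡15=p; w(22)→7·22+21≡19=t (all mod 26).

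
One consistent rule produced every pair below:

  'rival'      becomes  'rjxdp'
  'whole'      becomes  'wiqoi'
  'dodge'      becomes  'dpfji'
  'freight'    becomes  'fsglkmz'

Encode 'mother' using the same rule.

mpvkiw

In rival: r→r is +0, i→j is +1, v→x is +2, a→d is +3 — the shift increases by 1 each position. Each letter shifts forward by its position index (0, 1, 2, …) — the shift grows by one for each successive letter.
For mother: m+0=m, o+1=p, t+2=v, h+3=k, e+4=i, r+5=w.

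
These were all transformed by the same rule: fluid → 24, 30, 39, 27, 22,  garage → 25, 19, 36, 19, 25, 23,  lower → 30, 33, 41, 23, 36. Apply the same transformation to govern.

f is letter #6 and maps to 24: an offset of 18. The number is (letter's place in the alphabet, a=1) + 18.
For govern: g=7→25, o=15→33, v=22→40, e=5→23, r=18→36, n=14→32.

25, 33, 40, 23, 36, 32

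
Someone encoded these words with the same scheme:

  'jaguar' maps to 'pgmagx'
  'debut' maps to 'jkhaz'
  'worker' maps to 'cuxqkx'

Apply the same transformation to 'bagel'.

hgmkr

Compare letters: j→p is +6, a→g is +6, g→m is +6 — a constant shift. Each letter is shifted forward by 6 in the alphabet (a Caesar shift of +6).
On bagel: b+6=h, a+6=g, g+6=m, e+6=k, l+6=r.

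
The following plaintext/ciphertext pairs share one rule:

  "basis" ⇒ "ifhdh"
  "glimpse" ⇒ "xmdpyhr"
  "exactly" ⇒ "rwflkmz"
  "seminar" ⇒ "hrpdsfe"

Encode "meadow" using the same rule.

prfovt

b(1)→i(8) and a(0)→f(5) fit y≡3x+5 (mod 26); the inverse of 3 mod 26 is 9. This is an affine cipher: with a=0,…,z=25, each position x becomes (3x+5) mod 26.
Applying it to meadow: m(12)→3·12+5≡15=p; e(4)→3·4+5≡17=r; a(0)→3·0+5≡5=f; d(3)→3·3+5≡14=o; o(14)→3·14+5≡21=v; w(22)→3·22+5≡19=t (all mod 26).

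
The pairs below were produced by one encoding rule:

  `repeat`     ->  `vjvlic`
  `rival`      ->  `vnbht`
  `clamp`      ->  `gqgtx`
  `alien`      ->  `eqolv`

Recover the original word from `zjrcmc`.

In repeat: r→v is +4, e→j is +5, p→v is +6, e→l is +7 — the shift increases by 1 each position. Each letter shifts forward by (position + 4), i.e. 4, 5, 6, … — the shift grows by one for each successive letter.
Reversing it on zjrcmc: z−4=v, j−5=e, r−6=l, c−7=v, m−8=e, c−9=t.

velvet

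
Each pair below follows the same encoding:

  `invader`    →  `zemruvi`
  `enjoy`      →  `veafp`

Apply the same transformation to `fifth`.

Compare letters: i→z is +17, n→e is +17, v→m is +17 — a constant shift. Each letter is shifted forward by 17 in the alphabet (a Caesar shift of +17).
Applying it to fifth: f+17=w, i+17=z, f+17=w, t+17=k, h+17=y.

wzwky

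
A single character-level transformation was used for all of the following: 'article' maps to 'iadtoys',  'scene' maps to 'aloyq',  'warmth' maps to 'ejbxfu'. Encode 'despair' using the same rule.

lncamvf

In article: a→i is +8, r→a is +9, t→d is +10, i→t is +11 — the shift increases by 1 each position. Each letter shifts forward by (position + 8), i.e. 8, 9, 10, … — the shift grows by one for each successive letter.
On despair: d+8=l, e+9=n, s+10=c, p+11=a, a+12=m, i+13=v, r+14=f.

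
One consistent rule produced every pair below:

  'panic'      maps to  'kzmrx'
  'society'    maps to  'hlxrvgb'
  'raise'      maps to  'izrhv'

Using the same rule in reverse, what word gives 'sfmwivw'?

hundred

Each letter is replaced by its mirror in the alphabet: a↔z, b↔y, c↔x, and so on (the Atbash cipher).
Undoing it on sfmwivw: s↔h, f↔u, m↔n, w↔d, i↔r, v↔e, w↔d.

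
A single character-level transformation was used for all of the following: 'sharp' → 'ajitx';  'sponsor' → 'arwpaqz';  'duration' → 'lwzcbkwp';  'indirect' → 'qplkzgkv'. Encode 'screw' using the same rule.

Shifts by position in sharp: pos 0: s→a (+8), pos 1: h→j (+2), pos 2: a→i (+8), pos 3: r→t (+2) — repeating every 2. A repeating key of period 2 is used — shifts +8, +2 over and over.
For screw: s+8=a, c+2=e, r+8=z, e+2=g, w+8=e.

aezge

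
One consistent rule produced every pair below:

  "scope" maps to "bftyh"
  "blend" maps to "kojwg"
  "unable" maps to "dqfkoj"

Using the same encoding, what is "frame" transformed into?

oufvh

The shifts repeat in a cycle of length 3: positions 0,1,… shift by +9, +3, +5, then the pattern repeats.
For frame: f+9=o, r+3=u, a+5=f, m+9=v, e+3=h.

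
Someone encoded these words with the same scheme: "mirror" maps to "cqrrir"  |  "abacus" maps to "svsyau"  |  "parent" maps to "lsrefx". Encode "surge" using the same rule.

uarke

m(12)→c(2) and i(8)→q(16) fit y≡3x+18 (mod 26); the inverse of 3 mod 26 is 9. Each letter's alphabet position (a=0..z=25) is mapped through 3·x+18 mod 26 — an affine cipher.
On surge: s(18)→3·18+18≡20=u; u(20)→3·20+18≡0=a; r(17)→3·17+18≡17=r; g(6)→3·6+18≡10=k; e(4)→3·4+18≡4=e (all mod 26).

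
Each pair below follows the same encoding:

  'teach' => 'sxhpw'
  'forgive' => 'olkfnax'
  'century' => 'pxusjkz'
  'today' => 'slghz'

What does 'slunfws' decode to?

tonight

t(19)→s(18) and e(4)→x(23) fit y≡17x+7 (mod 26); the inverse of 17 mod 26 is 23. Treating letters as 0–25, the rule is x ↦ 17x + 7 (mod 26).
Reversing it on slunfws: s(18)→23·(18−7)≡19=t; l(11)→23·(11−7)≡14=o; u(20)→23·(20−7)≡13=n; n(13)→23·(13−7)≡8=i; f(5)→23·(5−7)≡6=g; w(22)→23·(22−7)≡7=h; s(18)→23·(18−7)≡19=t (all mod 26).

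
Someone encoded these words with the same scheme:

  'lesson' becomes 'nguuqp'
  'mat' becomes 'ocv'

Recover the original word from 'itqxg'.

grove

Compare letters: l→n is +2, e→g is +2, s→u is +2 — a constant shift. Every letter moves 2 places later in the alphabet, wrapping around z→a.
Reversing it on itqxg: i−2=g, t−2=r, q−2=o, x−2=v, g−2=e.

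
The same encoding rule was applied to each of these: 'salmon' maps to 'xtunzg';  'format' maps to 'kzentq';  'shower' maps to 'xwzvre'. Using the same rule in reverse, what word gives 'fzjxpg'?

s(18)→x(23) and a(0)→t(19) fit y≡19x+19 (mod 26); the inverse of 19 mod 26 is 11. This is an affine cipher: with a=0,…,z=25, each position x becomes (19x+19) mod 26.
Reversing it on fzjxpg: f(5)→11·(5−19)≡2=c; z(25)→11·(25−19)≡14=o; j(9)→11·(9−19)≡20=u; x(23)→11·(23−19)≡18=s; p(15)→11·(15−19)≡8=i; g(6)→11·(6−19)≡13=n (all mod 26).

cousin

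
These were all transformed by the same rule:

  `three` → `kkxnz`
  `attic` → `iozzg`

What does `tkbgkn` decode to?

The output letters match the input read backwards, each shifted +6: three reversed is eerht. Read the word backwards and shift each letter +6.
Reversing it on tkbgkn: shift back: t−6=n, k−6=e, b−6=v, g−6=a, k−6=e, n−6=h → nevaeh; then reverse → heaven.

heaven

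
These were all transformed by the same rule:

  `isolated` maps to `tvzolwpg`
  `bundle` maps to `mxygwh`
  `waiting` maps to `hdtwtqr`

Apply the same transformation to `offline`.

Shifts by position in isolated: pos 0: i→t (+11), pos 1: s→v (+3), pos 2: o→z (+11), pos 3: l→o (+3) — repeating every 2. It's a Vigenère-style cipher with numeric key [11,3]: position i shifts by key[i mod 2].
Applying it to offline: o+11=z, f+3=i, f+11=q, l+3=o, i+11=t, n+3=q, e+11=p.

ziqotqp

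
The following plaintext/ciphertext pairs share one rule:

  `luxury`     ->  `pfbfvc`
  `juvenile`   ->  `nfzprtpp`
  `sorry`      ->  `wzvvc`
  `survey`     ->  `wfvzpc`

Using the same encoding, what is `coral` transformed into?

gzvlp

The shift depends on letter class: consonant l→p is +4, but vowel u→f is +11. Two shifts are in play — +11 for a/e/i/o/u, +4 for every other letter.
For coral: c(cons)+4=g, o(vowel)+11=z, r(cons)+4=v, a(vowel)+11=l, l(cons)+4=p.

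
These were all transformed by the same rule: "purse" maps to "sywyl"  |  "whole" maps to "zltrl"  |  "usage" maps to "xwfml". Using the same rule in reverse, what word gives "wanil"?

twice

In purse: p→s is +3, u→y is +4, r→w is +5, s→y is +6 — the shift increases by 1 each position. Each letter shifts forward by (position + 3), i.e. 3, 4, 5, … — the shift grows by one for each successive letter.
Undoing it on wanil: w−3=t, a−4=w, n−5=i, i−6=c, l−7=e.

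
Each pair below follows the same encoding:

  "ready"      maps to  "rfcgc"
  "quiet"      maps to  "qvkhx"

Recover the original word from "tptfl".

torch

In ready: r→r is +0, e→f is +1, a→c is +2, d→g is +3 — the shift increases by 1 each position. Each letter shifts forward by its position index (0, 1, 2, …) — the shift grows by one for each successive letter.
Undoing it on tptfl: t−0=t, p−1=o, t−2=r, f−3=c, l−4=h.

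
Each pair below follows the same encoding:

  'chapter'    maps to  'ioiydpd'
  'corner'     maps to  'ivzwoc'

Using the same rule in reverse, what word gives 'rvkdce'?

locust

In chapter: c→i is +6, h→o is +7, a→i is +8, p→y is +9 — the shift increases by 1 each position. Each letter shifts forward by (position + 6), i.e. 6, 7, 8, … — the shift grows by one for each successive letter.
Reversing it on rvkdce: r−6=l, v−7=o, k−8=c, d−9=u, c−10=s, e−11=t.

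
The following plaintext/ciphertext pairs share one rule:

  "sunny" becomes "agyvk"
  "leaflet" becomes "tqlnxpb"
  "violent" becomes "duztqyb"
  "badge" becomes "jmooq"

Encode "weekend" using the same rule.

eqpsqyl

Shifts by position in sunny: pos 0: s→a (+8), pos 1: u→g (+12), pos 2: n→y (+11), pos 3: n→v (+8), pos 4: y→k (+12) — repeating every 3. The shifts repeat in a cycle of length 3: positions 0,1,… shift by +8, +12, +11, then the pattern repeats.
On weekend: w+8=e, e+12=q, e+11=p, k+8=s, e+12=q, n+11=y, d+8=l.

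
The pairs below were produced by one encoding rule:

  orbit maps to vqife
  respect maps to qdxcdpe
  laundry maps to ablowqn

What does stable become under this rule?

xebiad

This is an affine cipher: with a=0,…,z=25, each position x becomes (7x+1) mod 26.
Applying it to stable: s(18)→7·18+1≡23=x; t(19)→7·19+1≡4=e; a(0)→7·0+1≡1=b; b(1)→7·1+1≡8=i; l(11)→7·11+1≡0=a; e(4)→7·4+1≡3=d (all mod 26).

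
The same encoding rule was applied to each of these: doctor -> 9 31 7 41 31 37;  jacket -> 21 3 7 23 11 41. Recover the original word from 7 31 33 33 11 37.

copper

d(#4)→9 and o(#15)→31: differences scale by 2, so n = 2·pos + 1. The formula is n = 2×(alphabet index, a=1) + 1.
Decoding 7 31 33 33 11 37: 7→(7−1)÷2=3=c, 31→(31−1)÷2=15=o, 33→(33−1)÷2=16=p, 33→(33−1)÷2=16=p, 11→(11−1)÷2=5=e, 37→(37−1)÷2=18=r.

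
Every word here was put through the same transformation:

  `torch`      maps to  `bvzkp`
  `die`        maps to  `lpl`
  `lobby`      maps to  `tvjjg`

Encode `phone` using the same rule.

xpvvl

Vowels shift forward by 7 and consonants shift forward by 8.
Applying it to phone: p(cons)+8=x, h(cons)+8=p, o(vowel)+7=v, n(cons)+8=v, e(vowel)+7=l.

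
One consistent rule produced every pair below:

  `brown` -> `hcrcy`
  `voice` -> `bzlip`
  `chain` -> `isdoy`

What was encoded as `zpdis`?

teach

Shifts by position in brown: pos 0: b→h (+6), pos 1: r→c (+11), pos 2: o→r (+3), pos 3: w→c (+6), pos 4: n→y (+11) — repeating every 3. It's a Vigenère-style cipher with numeric key [6,11,3]: position i shifts by key[i mod 3].
Decoding zpdis: z−6=t, p−11=e, d−3=a, i−6=c, s−11=h.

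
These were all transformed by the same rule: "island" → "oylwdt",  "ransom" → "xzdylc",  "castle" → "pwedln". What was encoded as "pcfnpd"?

secure

The output letters match the input read backwards, each shifted +11: island reversed is dnalsi. Read the word backwards and shift each letter +11.
Undoing it on pcfnpd: shift back: p−11=e, c−11=r, f−11=u, n−11=c, p−11=e, d−11=s → eruces; then reverse → secure.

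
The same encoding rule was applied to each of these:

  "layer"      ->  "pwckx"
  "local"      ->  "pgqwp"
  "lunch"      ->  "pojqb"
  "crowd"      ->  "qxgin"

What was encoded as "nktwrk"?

l(11)→p(15) and a(0)→w(22) fit y≡23x+22 (mod 26); the inverse of 23 mod 26 is 17. This is an affine cipher: with a=0,…,z=25, each position x becomes (23x+22) mod 26.
Undoing it on nktwrk: n(13)→17·(13−22)≡3=d; k(10)→17·(10−22)≡4=e; t(19)→17·(19−22)≡1=b; w(22)→17·(22−22)≡0=a; r(17)→17·(17−22)≡19=t; k(10)→17·(10−22)≡4=e (all mod 26).

debate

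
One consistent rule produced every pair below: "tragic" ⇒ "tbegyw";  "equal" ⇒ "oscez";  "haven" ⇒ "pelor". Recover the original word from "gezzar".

gallon

Treating letters as 0–25, the rule is x ↦ 9x + 4 (mod 26).
Reversing it on gezzar: g(6)→3·(6−4)≡6=g; e(4)→3·(4−4)≡0=a; z(25)→3·(25−4)≡11=l; z(25)→3·(25−4)≡11=l; a(0)→3·(0−4)≡14=o; r(17)→3·(17−4)≡13=n (all mod 26).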